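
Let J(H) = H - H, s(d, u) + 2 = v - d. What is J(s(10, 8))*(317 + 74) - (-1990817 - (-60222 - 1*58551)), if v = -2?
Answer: 1872044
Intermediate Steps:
s(d, u) = -4 - d (s(d, u) = -2 + (-2 - d) = -4 - d)
J(H) = 0
J(s(10, 8))*(317 + 74) - (-1990817 - (-60222 - 1*58551)) = 0*(317 + 74) - (-1990817 - (-60222 - 1*58551)) = 0*391 - (-1990817 - (-60222 - 58551)) = 0 - (-1990817 - 1*(-118773)) = 0 - (-1990817 + 118773) = 0 - 1*(-1872044) = 0 + 1872044 = 1872044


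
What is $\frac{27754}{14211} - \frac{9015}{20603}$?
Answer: $\frac{443703497}{292789233} \approx 1.5154$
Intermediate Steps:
$\frac{27754}{14211} - \frac{9015}{20603} = \frac{443703497}{292789233}$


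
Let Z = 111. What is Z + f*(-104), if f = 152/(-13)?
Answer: 1327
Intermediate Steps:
f = -152/13 (f = 152*(-1/13) = -152/13 ≈ -11.692)
Z + f*(-104) = 111 - 152/13*(-104) = 111 + 1216 = 1327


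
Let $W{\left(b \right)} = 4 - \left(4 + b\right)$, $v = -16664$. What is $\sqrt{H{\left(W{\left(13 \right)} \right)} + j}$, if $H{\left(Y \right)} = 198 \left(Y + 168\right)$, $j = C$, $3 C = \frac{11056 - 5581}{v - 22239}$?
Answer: $\frac{\sqrt{46447507224235}}{38903} \approx 175.19$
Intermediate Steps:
$W{\left(b \right)} = - b$
$C = - \frac{1825}{38903}$ ($C = \frac{\left(11056 - 5581\right) \frac{1}{-16664 - 22239}}{3} = \frac{5475 \frac{1}{-38903}}{3} = \frac{5475 \left(- \frac{1}{38903}\right)}{3} = \frac{1}{3} \left(- \frac{5475}{38903}\right) = - \frac{1825}{38903} \approx -0.046912$)
$j = - \frac{1825}{38903} \approx -0.046912$
$H{\left(Y \right)} = 33264 + 198 Y$ ($H{\left(Y \right)} = 198 \left(168 + Y\right) = 33264 + 198 Y$)
$\sqrt{H{\left(W{\left(13 \right)} \right)} + j} = \sqrt{\left(33264 + 198 \left(\left(-1\right) 13\right)\right) - \frac{1825}{38903}} = \sqrt{\left(33264 + 198 \left(-13\right)\right) - \frac{1825}{38903}} = \sqrt{\left(33264 - 2574\right) - \frac{1825}{38903}} = \sqrt{30690 - \frac{1825}{38903}} = \sqrt{\frac{1193931245}{38903}} = \frac{\sqrt{46447507224235}}{38903}$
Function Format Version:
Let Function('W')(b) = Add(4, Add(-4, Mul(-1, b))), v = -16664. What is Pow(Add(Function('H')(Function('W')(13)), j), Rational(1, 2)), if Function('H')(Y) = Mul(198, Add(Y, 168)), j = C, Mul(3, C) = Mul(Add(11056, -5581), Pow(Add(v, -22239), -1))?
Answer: Mul(Rational(1, 38903), Pow(46447507224235, Rational(1, 2))) ≈ 175.19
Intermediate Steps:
Function('W')(b) = Mul(-1, b)
C = Rational(-1825, 38903) (C = Mul(Rational(1, 3), Mul(Add(11056, -5581), Pow(Add(-16664, -22239), -1))) = Mul(Rational(1, 3), Mul(5475, Pow(-38903, -1))) = Mul(Rational(1, 3), Mul(5475, Rational(-1, 38903))) = Mul(Rational(1, 3), Rational(-5475, 38903)) = Rational(-1825, 38903) ≈ -0.046912)
j = Rational(-1825, 38903) ≈ -0.046912
Function('H')(Y) = Add(33264, Mul(198, Y)) (Function('H')(Y) = Mul(198, Add(168, Y)) = Add(33264, Mul(198, Y)))
Pow(Add(Function('H')(Function('W')(13)), j), Rational(1, 2)) = Pow(Add(Add(33264, Mul(198, Mul(-1, 13))), Rational(-1825, 38903)), Rational(1, 2)) = Pow(Add(Add(33264, Mul(198, -13)), Rational(-1825, 38903)), Rational(1, 2)) = Pow(Add(Add(33264, -2574), Rational(-1825, 38903)), Rational(1, 2)) = Pow(Add(30690, Rational(-1825, 38903)), Rational(1, 2)) = Pow(Rational(1193931245, 38903), Rational(1, 2)) = Mul(Rational(1, 38903), Pow(46447507224235, Rational(1, 2)))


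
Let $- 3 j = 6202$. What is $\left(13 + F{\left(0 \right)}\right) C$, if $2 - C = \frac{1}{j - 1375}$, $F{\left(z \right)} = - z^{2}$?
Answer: $\frac{268541}{10327} \approx 26.004$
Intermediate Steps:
$j = - \frac{6202}{3}$ ($j = \left(- \frac{1}{3}\right) 6202 = - \frac{6202}{3} \approx -2067.3$)
$C = \frac{20657}{10327}$ ($C = 2 - \frac{1}{- \frac{6202}{3} - 1375} = 2 - \frac{1}{- \frac{10327}{3}} = 2 - - \frac{3}{10327} = 2 + \frac{3}{10327} = \frac{20657}{10327} \approx 2.0003$)
$\left(13 + F{\left(0 \right)}\right) C = \left(13 - 0^{2}\right) \frac{20657}{10327} = \left(13 - 0\right) \frac{20657}{10327} = \left(13 + 0\right) \frac{20657}{10327} = 13 \cdot \frac{20657}{10327} = \frac{268541}{10327}$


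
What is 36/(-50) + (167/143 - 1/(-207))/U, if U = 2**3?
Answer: -424343/740025 ≈ -0.57342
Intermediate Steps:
U = 8
36/(-50) + (167/143 - 1/(-207))/U = 36/(-50) + (167/143 - 1/(-207))/8 = 36*(-1/50) + (167*(1/143) - 1*(-1/207))*(1/8) = -18/25 + (167/143 + 1/207)*(1/8) = -18/25 + (34712/29601)*(1/8) = -18/25 + 4339/29601 = -424343/740025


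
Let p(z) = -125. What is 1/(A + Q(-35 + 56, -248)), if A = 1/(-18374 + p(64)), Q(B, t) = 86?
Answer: 18499/1590913 ≈ 0.011628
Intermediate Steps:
A = -1/18499 (A = 1/(-18374 - 125) = 1/(-18499) = -1/18499 ≈ -5.4057e-5)
1/(A + Q(-35 + 56, -248)) = 1/(-1/18499 + 86) = 1/(1590913/18499) = 18499/1590913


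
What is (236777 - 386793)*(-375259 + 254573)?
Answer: 18104830976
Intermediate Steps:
(236777 - 386793)*(-375259 + 254573) = -150016*(-120686) = 18104830976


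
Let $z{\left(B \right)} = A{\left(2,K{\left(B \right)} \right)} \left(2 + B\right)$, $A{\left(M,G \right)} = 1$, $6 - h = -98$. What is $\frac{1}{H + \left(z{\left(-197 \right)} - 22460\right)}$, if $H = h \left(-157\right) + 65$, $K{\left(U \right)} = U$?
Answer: $- \frac{1}{38918} \approx -2.5695 \cdot 10^{-5}$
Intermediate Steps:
$h = 104$ ($h = 6 - -98 = 6 + 98 = 104$)
$z{\left(B \right)} = 2 + B$ ($z{\left(B \right)} = 1 \left(2 + B\right) = 2 + B$)
$H = -16263$ ($H = 104 \left(-157\right) + 65 = -16328 + 65 = -16263$)
$\frac{1}{H + \left(z{\left(-197 \right)} - 22460\right)} = \frac{1}{-16263 + \left(\left(2 - 197\right) - 22460\right)} = \frac{1}{-16263 - 22655} = \frac{1}{-38918} = - \frac{1}{38918}$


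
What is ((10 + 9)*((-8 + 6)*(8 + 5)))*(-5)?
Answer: 2470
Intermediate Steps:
((10 + 9)*((-8 + 6)*(8 + 5)))*(-5) = (19*(-2*13))*(-5) = (19*(-26))*(-5) = -494*(-5) = 2470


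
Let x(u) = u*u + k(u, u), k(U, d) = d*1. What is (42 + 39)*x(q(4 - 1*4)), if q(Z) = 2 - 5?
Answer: 486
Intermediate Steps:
k(U, d) = d
q(Z) = -3
x(u) = u + u² (x(u) = u*u + u = u² + u = u + u²)
(42 + 39)*x(q(4 - 1*4)) = (42 + 39)*(-3*(1 - 3)) = 81*(-3*(-2)) = 81*6 = 486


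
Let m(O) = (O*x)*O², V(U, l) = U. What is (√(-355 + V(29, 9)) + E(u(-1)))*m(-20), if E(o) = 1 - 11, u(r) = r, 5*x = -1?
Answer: -16000 + 1600*I*√326 ≈ -16000.0 + 28889.0*I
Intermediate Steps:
x = -⅕ (x = (⅕)*(-1) = -⅕ ≈ -0.20000)
m(O) = -O³/5 (m(O) = (O*(-⅕))*O² = (-O/5)*O² = -O³/5)
E(o) = -10
(√(-355 + V(29, 9)) + E(u(-1)))*m(-20) = (√(-355 + 29) - 10)*(-⅕*(-20)³) = (√(-326) - 10)*(-⅕*(-8000)) = (I*√326 - 10)*1600 = (-10 + I*√326)*1600 = -16000 + 1600*I*√326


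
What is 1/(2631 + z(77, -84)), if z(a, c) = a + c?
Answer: 1/2624 ≈ 0.00038110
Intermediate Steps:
1/(2631 + z(77, -84)) = 1/(2631 + (77 - 84)) = 1/(2631 - 7) = 1/2624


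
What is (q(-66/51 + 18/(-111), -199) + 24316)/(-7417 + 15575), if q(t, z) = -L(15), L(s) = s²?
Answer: 24091/8158 ≈ 2.9531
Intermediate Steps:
q(t, z) = -225 (q(t, z) = -1*15² = -1*225 = -225)
(q(-66/51 + 18/(-111), -199) + 24316)/(-7417 + 15575) = (-225 + 24316)/(-7417 + 15575) = 24091/8158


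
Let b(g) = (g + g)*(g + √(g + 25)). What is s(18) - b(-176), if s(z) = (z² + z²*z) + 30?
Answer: -55766 + 352*I*√151 ≈ -55766.0 + 4325.4*I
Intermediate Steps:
b(g) = 2*g*(g + √(25 + g)) (b(g) = (2*g)*(g + √(25 + g)) = 2*g*(g + √(25 + g)))
s(z) = 30 + z² + z³ (s(z) = (z² + z³) + 30 = 30 + z² + z³)
s(18) - b(-176) = (30 + 18² + 18³) - 2*(-176)*(-176 + √(25 - 176)) = (30 + 324 + 5832) - 2*(-176)*(-176 + √(-151)) = 6186 - 2*(-176)*(-176 + I*√151) = 6186 - (61952 - 352*I*√151) = 6186 + (-61952 + 352*I*√151) = -55766 + 352*I*√151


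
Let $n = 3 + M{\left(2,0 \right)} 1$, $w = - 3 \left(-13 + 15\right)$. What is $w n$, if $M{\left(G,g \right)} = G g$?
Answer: $-18$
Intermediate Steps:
$w = -6$ ($w = \left(-3\right) 2 = -6$)
$n = 3$ ($n = 3 + 2 \cdot 0 \cdot 1 = 3 + 0 \cdot 1 = 3 + 0 = 3$)
$w n = \left(-6\right) 3 = -18$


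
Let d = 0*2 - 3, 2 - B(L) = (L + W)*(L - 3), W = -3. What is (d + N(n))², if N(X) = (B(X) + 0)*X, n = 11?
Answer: 469225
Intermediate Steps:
B(L) = 2 - (-3 + L)² (B(L) = 2 - (L - 3)*(L - 3) = 2 - (-3 + L)*(-3 + L) = 2 - (-3 + L)²)
d = -3 (d = 0 - 3 = -3)
N(X) = X*(-7 - X² + 6*X) (N(X) = ((-7 - X² + 6*X) + 0)*X = (-7 - X² + 6*X)*X = X*(-7 - X² + 6*X))
(d + N(n))² = (-3 + 11*(-7 - 1*11² + 6*11))² = (-3 + 11*(-7 - 1*121 + 66))² = (-3 + 11*(-7 - 121 + 66))² = (-3 + 11*(-62))² = (-3 - 682)² = (-685)² = 469225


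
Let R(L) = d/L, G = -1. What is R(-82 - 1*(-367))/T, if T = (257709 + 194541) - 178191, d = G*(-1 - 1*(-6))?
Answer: -1/15621363 ≈ -6.4015e-8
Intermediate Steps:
d = -5 (d = -(-1 - 1*(-6)) = -(-1 + 6) = -1*5 = -5)
T = 274059 (T = 452250 - 178191 = 274059)
R(L) = -5/L
R(-82 - 1*(-367))/T = -5/(-82 - 1*(-367))/274059 = -5/(-82 + 367)*(1/274059) = -5/285*(1/274059) = -5*1/285*(1/274059) = -1/57*1/274059 = -1/15621363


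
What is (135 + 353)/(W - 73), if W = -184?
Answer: -488/257 ≈ -1.8988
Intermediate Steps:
(135 + 353)/(W - 73) = (135 + 353)/(-184 - 73) = 488/(-257) = 488*(-1/257) = -488/257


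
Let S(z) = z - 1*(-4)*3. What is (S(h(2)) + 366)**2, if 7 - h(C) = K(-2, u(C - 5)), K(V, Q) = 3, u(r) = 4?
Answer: 145924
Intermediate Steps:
h(C) = 4 (h(C) = 7 - 1*3 = 7 - 3 = 4)
S(z) = 12 + z (S(z) = z + 4*3 = z + 12 = 12 + z)
(S(h(2)) + 366)**2 = ((12 + 4) + 366)**2 = (16 + 366)**2 = 382**2 = 145924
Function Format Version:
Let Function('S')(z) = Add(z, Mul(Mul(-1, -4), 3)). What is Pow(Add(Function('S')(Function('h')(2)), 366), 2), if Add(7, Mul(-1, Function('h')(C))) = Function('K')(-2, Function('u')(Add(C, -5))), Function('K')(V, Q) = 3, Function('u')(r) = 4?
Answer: 145924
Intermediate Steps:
Function('h')(C) = 4 (Function('h')(C) = Add(7, Mul(-1, 3)) = Add(7, -3) = 4)
Function('S')(z) = Add(12, z) (Function('S')(z) = Add(z, Mul(4, 3)) = Add(z, 12) = Add(12, z))
Pow(Add(Function('S')(Function('h')(2)), 366), 2) = Pow(Add(Add(12, 4), 366), 2) = Pow(Add(16, 366), 2) = Pow(382, 2) = 145924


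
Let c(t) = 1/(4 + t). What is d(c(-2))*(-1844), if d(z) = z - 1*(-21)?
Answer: -39646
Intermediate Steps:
d(z) = 21 + z (d(z) = z + 21 = 21 + z)
d(c(-2))*(-1844) = (21 + 1/(4 - 2))*(-1844) = (21 + 1/2)*(-1844) = (43/2)*(-1844) = -39646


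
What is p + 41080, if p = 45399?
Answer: 86479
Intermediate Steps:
p + 41080 = 45399 + 41080 = 86479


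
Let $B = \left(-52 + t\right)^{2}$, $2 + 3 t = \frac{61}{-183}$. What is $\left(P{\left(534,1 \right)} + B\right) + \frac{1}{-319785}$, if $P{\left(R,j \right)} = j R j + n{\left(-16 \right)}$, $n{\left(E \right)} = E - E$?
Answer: $\frac{28661156978}{8634195} \approx 3319.5$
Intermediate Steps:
$n{\left(E \right)} = 0$
$P{\left(R,j \right)} = R j^{2}$ ($P{\left(R,j \right)} = j R j + 0 = R j j + 0 = R j^{2} + 0 = R j^{2}$)
$t = - \frac{7}{9}$ ($t = - \frac{2}{3} + \frac{61 \frac{1}{-183}}{3} = - \frac{2}{3} + \frac{61 \left(- \frac{1}{183}\right)}{3} = - \frac{2}{3} + \frac{1}{3} \left(- \frac{1}{3}\right) = - \frac{2}{3} - \frac{1}{9} = - \frac{7}{9} \approx -0.77778$)
$B = \frac{225625}{81}$ ($B = \left(-52 - \frac{7}{9}\right)^{2} = \left(- \frac{475}{9}\right)^{2} = \frac{225625}{81} \approx 2785.5$)
$\left(P{\left(534,1 \right)} + B\right) + \frac{1}{-319785} = \left(534 \cdot 1^{2} + \frac{225625}{81}\right) + \frac{1}{-319785} = \left(534 \cdot 1 + \frac{225625}{81}\right) - \frac{1}{319785} = \left(534 + \frac{225625}{81}\right) - \frac{1}{319785} = \frac{268879}{81} - \frac{1}{319785} = \frac{28661156978}{8634195}$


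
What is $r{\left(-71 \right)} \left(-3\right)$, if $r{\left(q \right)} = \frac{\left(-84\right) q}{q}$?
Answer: $252$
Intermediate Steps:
$r{\left(q \right)} = -84$
$r{\left(-71 \right)} \left(-3\right) = \left(-84\right) \left(-3\right) = 252$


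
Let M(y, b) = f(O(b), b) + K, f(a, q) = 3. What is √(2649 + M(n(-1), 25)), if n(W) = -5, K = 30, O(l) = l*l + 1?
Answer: 3*√298 ≈ 51.788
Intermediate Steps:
O(l) = 1 + l² (O(l) = l² + 1 = 1 + l²)
M(y, b) = 33 (M(y, b) = 3 + 30 = 33)
√(2649 + M(n(-1), 25)) = √(2649 + 33) = √2682 = 3*√298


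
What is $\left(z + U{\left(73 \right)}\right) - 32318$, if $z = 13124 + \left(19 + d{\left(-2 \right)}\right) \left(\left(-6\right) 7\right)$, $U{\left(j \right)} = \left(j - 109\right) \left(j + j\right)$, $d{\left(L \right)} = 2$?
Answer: $-25332$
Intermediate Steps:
$U{\left(j \right)} = 2 j \left(-109 + j\right)$ ($U{\left(j \right)} = \left(-109 + j\right) 2 j = 2 j \left(-109 + j\right)$)
$z = 12242$ ($z = 13124 + \left(19 + 2\right) \left(\left(-6\right) 7\right) = 13124 + 21 \left(-42\right) = 13124 - 882 = 12242$)
$\left(z + U{\left(73 \right)}\right) - 32318 = \left(12242 + 2 \cdot 73 \left(-109 + 73\right)\right) - 32318 = \left(12242 + 2 \cdot 73 \left(-36\right)\right) - 32318 = \left(12242 - 5256\right) - 32318 = 6986 - 32318 = -25332$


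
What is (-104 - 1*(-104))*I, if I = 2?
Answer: 0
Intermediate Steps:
(-104 - 1*(-104))*I = (-104 - 1*(-104))*2 = (-104 + 104)*2 = 0*2 = 0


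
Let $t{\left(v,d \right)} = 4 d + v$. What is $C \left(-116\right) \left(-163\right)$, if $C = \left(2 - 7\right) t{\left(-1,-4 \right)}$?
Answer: $1607180$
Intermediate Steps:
$t{\left(v,d \right)} = v + 4 d$
$C = 85$ ($C = \left(2 - 7\right) \left(-1 + 4 \left(-4\right)\right) = - 5 \left(-1 - 16\right) = \left(-5\right) \left(-17\right) = 85$)
$C \left(-116\right) \left(-163\right) = 85 \left(-116\right) \left(-163\right) = \left(-9860\right) \left(-163\right) = 1607180$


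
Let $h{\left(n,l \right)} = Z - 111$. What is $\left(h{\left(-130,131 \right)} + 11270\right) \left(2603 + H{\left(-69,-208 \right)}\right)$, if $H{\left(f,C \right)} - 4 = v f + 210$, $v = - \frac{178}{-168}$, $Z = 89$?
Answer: $\frac{216043148}{7} \approx 3.0863 \cdot 10^{7}$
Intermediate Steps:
$v = \frac{89}{84}$ ($v = \left(-178\right) \left(- \frac{1}{168}\right) = \frac{89}{84} \approx 1.0595$)
$h{\left(n,l \right)} = -22$ ($h{\left(n,l \right)} = 89 - 111 = -22$)
$H{\left(f,C \right)} = 214 + \frac{89 f}{84}$ ($H{\left(f,C \right)} = 4 + \left(\frac{89 f}{84} + 210\right) = 4 + \left(210 + \frac{89 f}{84}\right) = 214 + \frac{89 f}{84}$)
$\left(h{\left(-130,131 \right)} + 11270\right) \left(2603 + H{\left(-69,-208 \right)}\right) = \left(-22 + 11270\right) \left(2603 + \left(214 + \frac{89}{84} \left(-69\right)\right)\right) = 11248 \left(2603 + \left(214 - \frac{2047}{28}\right)\right) = 11248 \left(2603 + \frac{3945}{28}\right) = 11248 \cdot \frac{76829}{28} = \frac{216043148}{7}$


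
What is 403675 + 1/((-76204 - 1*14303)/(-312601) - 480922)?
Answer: 60687130078672524/150336607615 ≈ 4.0368e+5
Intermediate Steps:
403675 + 1/((-76204 - 1*14303)/(-312601) - 480922) = 403675 + 1/((-76204 - 14303)*(-1/312601) - 480922) = 403675 + 1/(-90507*(-1/312601) - 480922) = 403675 + 1/(90507/312601 - 480922) = 403675 + 1/(-150336607615/312601) = 403675 - 312601/150336607615 = 60687130078672524/150336607615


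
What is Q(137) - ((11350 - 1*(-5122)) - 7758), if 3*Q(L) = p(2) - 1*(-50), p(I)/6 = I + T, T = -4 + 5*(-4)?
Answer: -26224/3 ≈ -8741.3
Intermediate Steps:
T = -24 (T = -4 - 20 = -24)
p(I) = -144 + 6*I (p(I) = 6*(I - 24) = 6*(-24 + I) = -144 + 6*I)
Q(L) = -82/3 (Q(L) = ((-144 + 6*2) - 1*(-50))/3 = ((-144 + 12) + 50)/3 = (-132 + 50)/3 = (⅓)*(-82) = -82/3)
Q(137) - ((11350 - 1*(-5122)) - 7758) = -82/3 - ((11350 - 1*(-5122)) - 7758) = -82/3 - ((11350 + 5122) - 7758) = -82/3 - (16472 - 7758) = -82/3 - 1*8714 = -82/3 - 8714 = -26224/3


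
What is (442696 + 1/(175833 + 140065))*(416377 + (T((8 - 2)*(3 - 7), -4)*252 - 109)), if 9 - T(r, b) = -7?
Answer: 29388801029041350/157949 ≈ 1.8607e+11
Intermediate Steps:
T(r, b) = 16 (T(r, b) = 9 - 1*(-7) = 9 + 7 = 16)
(442696 + 1/(175833 + 140065))*(416377 + (T((8 - 2)*(3 - 7), -4)*252 - 109)) = (442696 + 1/(175833 + 140065))*(416377 + (16*252 - 109)) = (442696 + 1/315898)*(416377 + (4032 - 109)) = (442696 + 1/315898)*(416377 + 3923) = (139846781009/315898)*420300 = 29388801029041350/157949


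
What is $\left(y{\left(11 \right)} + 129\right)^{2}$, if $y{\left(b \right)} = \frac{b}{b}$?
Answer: $16900$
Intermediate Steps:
$y{\left(b \right)} = 1$
$\left(y{\left(11 \right)} + 129\right)^{2} = \left(1 + 129\right)^{2} = 130^{2} = 16900$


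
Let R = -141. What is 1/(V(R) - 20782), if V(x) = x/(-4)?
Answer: -4/82987 ≈ -4.8200e-5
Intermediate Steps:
V(x) = -x/4 (V(x) = x*(-¼) = -x/4)
1/(V(R) - 20782) = 1/(-¼*(-141) - 20782) = 1/(141/4 - 20782) = 1/(-82987/4) = -4/82987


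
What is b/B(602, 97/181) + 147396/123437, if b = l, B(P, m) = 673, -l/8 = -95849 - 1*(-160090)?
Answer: -63338533028/83073101 ≈ -762.44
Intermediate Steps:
l = -513928 (l = -8*(-95849 - 1*(-160090)) = -8*(-95849 + 160090) = -8*64241 = -513928)
b = -513928
b/B(602, 97/181) + 147396/123437 = -513928/673 + 147396/123437 = -63338533028/83073101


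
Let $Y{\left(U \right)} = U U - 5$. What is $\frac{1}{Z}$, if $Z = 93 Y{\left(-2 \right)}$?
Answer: $- \frac{1}{93} \approx -0.010753$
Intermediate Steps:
$Y{\left(U \right)} = -5 + U^{2}$ ($Y{\left(U \right)} = U^{2} - 5 = -5 + U^{2}$)
$Z = -93$ ($Z = 93 \left(-5 + \left(-2\right)^{2}\right) = 93 \left(-5 + 4\right) = 93 \left(-1\right) = -93$)
$\frac{1}{Z} = \frac{1}{-93} = - \frac{1}{93}$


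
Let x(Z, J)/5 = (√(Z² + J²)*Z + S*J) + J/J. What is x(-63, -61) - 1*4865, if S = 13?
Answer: -8825 - 315*√7690 ≈ -36448.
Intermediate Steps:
x(Z, J) = 5 + 65*J + 5*Z*√(J² + Z²) (x(Z, J) = 5*((√(Z² + J²)*Z + 13*J) + J/J) = 5*((√(J² + Z²)*Z + 13*J) + 1) = 5*((Z*√(J² + Z²) + 13*J) + 1) = 5*((13*J + Z*√(J² + Z²)) + 1) = 5*(1 + 13*J + Z*√(J² + Z²)) = 5 + 65*J + 5*Z*√(J² + Z²))
x(-63, -61) - 1*4865 = (5 + 65*(-61) + 5*(-63)*√((-61)² + (-63)²)) - 1*4865 = (5 - 3965 + 5*(-63)*√(3721 + 3969)) - 4865 = (5 - 3965 + 5*(-63)*√7690) - 4865 = (5 - 3965 - 315*√7690) - 4865 = (-3960 - 315*√7690) - 4865 = -8825 - 315*√7690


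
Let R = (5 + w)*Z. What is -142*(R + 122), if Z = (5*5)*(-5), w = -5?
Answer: -17324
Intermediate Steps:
Z = -125 (Z = 25*(-5) = -125)
R = 0 (R = (5 - 5)*(-125) = 0*(-125) = 0)
-142*(R + 122) = -142*(0 + 122) = -142*122 = -17324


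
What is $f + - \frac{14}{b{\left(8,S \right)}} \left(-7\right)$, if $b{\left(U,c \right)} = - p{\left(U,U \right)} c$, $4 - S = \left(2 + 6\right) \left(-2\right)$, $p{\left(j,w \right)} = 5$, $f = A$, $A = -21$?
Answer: $- \frac{1099}{50} \approx -21.98$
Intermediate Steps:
$f = -21$
$S = 20$ ($S = 4 - \left(2 + 6\right) \left(-2\right) = 4 - 8 \left(-2\right) = 4 - -16 = 4 + 16 = 20$)
$b{\left(U,c \right)} = - 5 c$ ($b{\left(U,c \right)} = \left(-1\right) 5 c = - 5 c$)
$f + - \frac{14}{b{\left(8,S \right)}} \left(-7\right) = -21 + - \frac{14}{\left(-5\right) 20} \left(-7\right) = -21 + - \frac{14}{-100} \left(-7\right) = -21 + \left(-14\right) \left(- \frac{1}{100}\right) \left(-7\right) = -21 + \frac{7}{50} \left(-7\right) = -21 - \frac{49}{50} = - \frac{1099}{50}$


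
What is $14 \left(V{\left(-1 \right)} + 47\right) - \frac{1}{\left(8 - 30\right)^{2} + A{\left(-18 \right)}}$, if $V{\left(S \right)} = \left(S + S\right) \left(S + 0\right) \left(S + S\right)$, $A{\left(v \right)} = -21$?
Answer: $\frac{278725}{463} \approx 602.0$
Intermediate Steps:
$V{\left(S \right)} = 4 S^{3}$ ($V{\left(S \right)} = 2 S S 2 S = 2 S^{2} \cdot 2 S = 4 S^{3}$)
$14 \left(V{\left(-1 \right)} + 47\right) - \frac{1}{\left(8 - 30\right)^{2} + A{\left(-18 \right)}} = 14 \left(4 \left(-1\right)^{3} + 47\right) - \frac{1}{\left(8 - 30\right)^{2} - 21} = 14 \left(4 \left(-1\right) + 47\right) - \frac{1}{\left(-22\right)^{2} - 21} = 14 \left(-4 + 47\right) - \frac{1}{484 - 21} = 14 \cdot 43 - \frac{1}{463} = 602 - \frac{1}{463} = \frac{278725}{463}$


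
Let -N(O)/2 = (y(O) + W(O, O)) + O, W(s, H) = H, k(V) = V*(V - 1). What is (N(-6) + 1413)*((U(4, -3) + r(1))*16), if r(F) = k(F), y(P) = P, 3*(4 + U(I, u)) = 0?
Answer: -92736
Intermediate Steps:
U(I, u) = -4 (U(I, u) = -4 + (⅓)*0 = -4 + 0 = -4)
k(V) = V*(-1 + V)
r(F) = F*(-1 + F)
N(O) = -6*O (N(O) = -2*((O + O) + O) = -2*(2*O + O) = -6*O)
(N(-6) + 1413)*((U(4, -3) + r(1))*16) = (-6*(-6) + 1413)*((-4 + 1*(-1 + 1))*16) = (36 + 1413)*((-4 + 1*0)*16) = 1449*((-4 + 0)*16) = 1449*(-4*16) = 1449*(-64) = -92736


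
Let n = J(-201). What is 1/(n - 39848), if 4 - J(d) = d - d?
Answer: -1/39844 ≈ -2.5098e-5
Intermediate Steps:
J(d) = 4 (J(d) = 4 - (d - d) = 4 - 1*0 = 4 + 0 = 4)
n = 4
1/(n - 39848) = 1/(4 - 39848) = 1/(-39844) = -1/39844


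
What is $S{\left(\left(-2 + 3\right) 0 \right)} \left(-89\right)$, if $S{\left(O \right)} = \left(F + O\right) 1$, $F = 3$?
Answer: $-267$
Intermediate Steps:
$S{\left(O \right)} = 3 + O$ ($S{\left(O \right)} = \left(3 + O\right) 1 = 3 + O$)
$S{\left(\left(-2 + 3\right) 0 \right)} \left(-89\right) = \left(3 + \left(-2 + 3\right) 0\right) \left(-89\right) = \left(3 + 1 \cdot 0\right) \left(-89\right) = \left(3 + 0\right) \left(-89\right) = 3 \left(-89\right) = -267$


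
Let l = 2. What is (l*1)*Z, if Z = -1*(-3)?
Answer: 6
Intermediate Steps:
Z = 3
(l*1)*Z = (2*1)*3 = 2*3 = 6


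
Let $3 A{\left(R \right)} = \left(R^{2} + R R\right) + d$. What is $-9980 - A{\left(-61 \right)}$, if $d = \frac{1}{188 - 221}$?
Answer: $- \frac{1233605}{99} \approx -12461.0$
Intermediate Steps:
$d = - \frac{1}{33}$ ($d = \frac{1}{-33} = - \frac{1}{33} \approx -0.030303$)
$A{\left(R \right)} = - \frac{1}{99} + \frac{2 R^{2}}{3}$ ($A{\left(R \right)} = \frac{\left(R^{2} + R R\right) - \frac{1}{33}}{3} = \frac{\left(R^{2} + R^{2}\right) - \frac{1}{33}}{3} = \frac{2 R^{2} - \frac{1}{33}}{3} = \frac{- \frac{1}{33} + 2 R^{2}}{3} = - \frac{1}{99} + \frac{2 R^{2}}{3}$)
$-9980 - A{\left(-61 \right)} = -9980 - \left(- \frac{1}{99} + \frac{2 \left(-61\right)^{2}}{3}\right) = -9980 - \left(- \frac{1}{99} + \frac{2}{3} \cdot 3721\right) = -9980 - \left(- \frac{1}{99} + \frac{7442}{3}\right) = -9980 - \frac{245585}{99} = - \frac{1233605}{99}$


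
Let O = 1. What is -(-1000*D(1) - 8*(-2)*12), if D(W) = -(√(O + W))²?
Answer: -2192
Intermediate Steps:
D(W) = -1 - W (D(W) = -(√(1 + W))² = -(1 + W) = -1 - W)
-(-1000*D(1) - 8*(-2)*12) = -(-1000*(-1 - 1*1) - 8*(-2)*12) = -(-1000*(-1 - 1) + 16*12) = -(-1000*(-2) + 192) = -(2000 + 192) = -1*2192 = -2192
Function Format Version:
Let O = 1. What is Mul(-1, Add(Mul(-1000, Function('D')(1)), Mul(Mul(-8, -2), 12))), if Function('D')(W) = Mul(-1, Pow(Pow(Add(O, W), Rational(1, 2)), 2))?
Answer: -2192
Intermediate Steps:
Function('D')(W) = Add(-1, Mul(-1, W)) (Function('D')(W) = Mul(-1, Pow(Pow(Add(1, W), Rational(1, 2)), 2)) = Mul(-1, Add(1, W)) = Add(-1, Mul(-1, W)))
Mul(-1, Add(Mul(-1000, Function('D')(1)), Mul(Mul(-8, -2), 12))) = Mul(-1, Add(Mul(-1000, Add(-1, Mul(-1, 1))), Mul(Mul(-8, -2), 12))) = Mul(-1, Add(Mul(-1000, Add(-1, -1)), Mul(16, 12))) = Mul(-1, Add(Mul(-1000, -2), 192)) = Mul(-1, Add(2000, 192)) = Mul(-1, 2192) = -2192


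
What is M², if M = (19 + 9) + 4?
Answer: 1024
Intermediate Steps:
M = 32 (M = 28 + 4 = 32)
M² = 32² = 1024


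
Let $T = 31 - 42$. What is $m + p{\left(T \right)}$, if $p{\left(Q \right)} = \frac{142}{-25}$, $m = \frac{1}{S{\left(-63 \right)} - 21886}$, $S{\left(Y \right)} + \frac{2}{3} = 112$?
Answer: $- \frac{9276083}{1633100} \approx -5.68$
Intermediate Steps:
$S{\left(Y \right)} = \frac{334}{3}$ ($S{\left(Y \right)} = - \frac{2}{3} + 112 = \frac{334}{3}$)
$T = -11$
$m = - \frac{3}{65324}$ ($m = \frac{1}{\frac{334}{3} - 21886} = \frac{1}{- \frac{65324}{3}} = - \frac{3}{65324} \approx -4.5925 \cdot 10^{-5}$)
$p{\left(Q \right)} = - \frac{142}{25}$ ($p{\left(Q \right)} = 142 \left(- \frac{1}{25}\right) = - \frac{142}{25}$)
$m + p{\left(T \right)} = - \frac{3}{65324} - \frac{142}{25} = - \frac{9276083}{1633100}$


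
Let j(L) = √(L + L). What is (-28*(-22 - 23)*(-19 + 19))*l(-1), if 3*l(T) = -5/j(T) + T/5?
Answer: 0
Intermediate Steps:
j(L) = √2*√L (j(L) = √(2*L) = √2*√L)
l(T) = T/15 - 5*√2/(6*√T) (l(T) = (-5*√2/(2*√T) + T/5)/3 = (T/5 - 5*√2/(2*√T))/3 = T/15 - 5*√2/(6*√T))
(-28*(-22 - 23)*(-19 + 19))*l(-1) = (-28*(-22 - 23)*(-19 + 19))*((1/15)*(-1) - 5*√2/(6*√(-1))) = (-(-1260)*0)*(-1/15 - 5*√2*(-I)/6) = (-28*0)*(-1/15 + 5*I*√2/6) = 0*(-1/15 + 5*I*√2/6) = 0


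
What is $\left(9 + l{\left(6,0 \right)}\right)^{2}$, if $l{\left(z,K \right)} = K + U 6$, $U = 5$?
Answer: $1521$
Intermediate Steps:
$l{\left(z,K \right)} = 30 + K$ ($l{\left(z,K \right)} = K + 5 \cdot 6 = K + 30 = 30 + K$)
$\left(9 + l{\left(6,0 \right)}\right)^{2} = \left(9 + \left(30 + 0\right)\right)^{2} = \left(9 + 30\right)^{2} = 39^{2} = 1521$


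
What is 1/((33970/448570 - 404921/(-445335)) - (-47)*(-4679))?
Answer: -1816035645/399368058040313 ≈ -4.5473e-6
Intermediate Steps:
1/((33970/448570 - 404921/(-445335)) - (-47)*(-4679)) = 1/((33970*(1/448570) - 404921*(-1/445335)) - 1*219913) = 1/((3397/44857 + 36811/40485) - 219913) = 1/(1788758572/1816035645 - 219913) = 1/(-399368058040313/1816035645) = -1816035645/399368058040313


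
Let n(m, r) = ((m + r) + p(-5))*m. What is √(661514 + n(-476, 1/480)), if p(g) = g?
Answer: √3205688430/60 ≈ 943.65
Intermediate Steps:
n(m, r) = m*(-5 + m + r) (n(m, r) = ((m + r) - 5)*m = (-5 + m + r)*m = m*(-5 + m + r))
√(661514 + n(-476, 1/480)) = √(661514 - 476*(-5 - 476 + 1/480)) = √(661514 - 476*(-230879/480)) = √(661514 + 27474601/120) = √(106856281/120) = √3205688430/60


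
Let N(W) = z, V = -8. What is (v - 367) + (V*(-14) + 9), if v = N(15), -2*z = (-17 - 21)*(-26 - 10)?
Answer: -930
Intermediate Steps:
z = -684 (z = -(-17 - 21)*(-26 - 10)/2 = -(-19)*(-36) = -½*1368 = -684)
N(W) = -684
v = -684
(v - 367) + (V*(-14) + 9) = (-684 - 367) + (-8*(-14) + 9) = -1051 + (112 + 9) = -1051 + 121 = -930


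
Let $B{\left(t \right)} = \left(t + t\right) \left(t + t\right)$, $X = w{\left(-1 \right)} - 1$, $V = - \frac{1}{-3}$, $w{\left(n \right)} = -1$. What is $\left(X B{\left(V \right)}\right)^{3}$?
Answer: $- \frac{512}{729} \approx -0.70233$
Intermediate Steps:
$V = \frac{1}{3}$ ($V = \left(-1\right) \left(- \frac{1}{3}\right) = \frac{1}{3} \approx 0.33333$)
$X = -2$ ($X = -1 - 1 = -2$)
$B{\left(t \right)} = 4 t^{2}$ ($B{\left(t \right)} = 2 t 2 t = 4 t^{2}$)
$\left(X B{\left(V \right)}\right)^{3} = \left(- 2 \cdot \frac{4}{9}\right)^{3} = \left(- 2 \cdot 4 \cdot \frac{1}{9}\right)^{3} = \left(\left(-2\right) \frac{4}{9}\right)^{3} = \left(- \frac{8}{9}\right)^{3} = - \frac{512}{729}$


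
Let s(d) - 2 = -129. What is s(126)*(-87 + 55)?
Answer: 4064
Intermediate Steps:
s(d) = -127 (s(d) = 2 - 129 = -127)
s(126)*(-87 + 55) = -127*(-87 + 55) = -127*(-32) = 4064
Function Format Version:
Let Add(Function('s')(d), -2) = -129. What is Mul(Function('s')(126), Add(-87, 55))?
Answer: 4064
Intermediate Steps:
Function('s')(d) = -127 (Function('s')(d) = Add(2, -129) = -127)
Mul(Function('s')(126), Add(-87, 55)) = Mul(-127, Add(-87, 55)) = Mul(-127, -32) = 4064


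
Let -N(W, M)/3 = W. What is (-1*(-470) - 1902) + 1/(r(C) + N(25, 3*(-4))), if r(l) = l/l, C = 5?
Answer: -105969/74 ≈ -1432.0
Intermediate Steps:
N(W, M) = -3*W
r(l) = 1
(-1*(-470) - 1902) + 1/(r(C) + N(25, 3*(-4))) = (-1*(-470) - 1902) + 1/(1 - 3*25) = (470 - 1902) + 1/(1 - 75) = -1432 + 1/(-74) = -1432 - 1/74 = -105969/74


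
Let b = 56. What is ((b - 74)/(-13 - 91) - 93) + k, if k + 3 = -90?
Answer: -9663/52 ≈ -185.83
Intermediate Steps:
k = -93 (k = -3 - 90 = -93)
((b - 74)/(-13 - 91) - 93) + k = ((56 - 74)/(-13 - 91) - 93) - 93 = (-18/(-104) - 93) - 93 = (-18*(-1/104) - 93) - 93 = (9/52 - 93) - 93 = -4827/52 - 93 = -9663/52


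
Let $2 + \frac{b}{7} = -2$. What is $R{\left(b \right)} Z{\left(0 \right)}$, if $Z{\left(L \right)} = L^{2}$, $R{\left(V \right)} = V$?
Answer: $0$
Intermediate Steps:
$b = -28$ ($b = -14 + 7 \left(-2\right) = -14 - 14 = -28$)
$R{\left(b \right)} Z{\left(0 \right)} = - 28 \cdot 0^{2} = \left(-28\right) 0 = 0$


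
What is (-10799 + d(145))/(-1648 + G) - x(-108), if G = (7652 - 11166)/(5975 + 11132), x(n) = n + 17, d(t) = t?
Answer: 1374040164/14097925 ≈ 97.464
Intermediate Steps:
x(n) = 17 + n
G = -3514/17107 ≈ -0.20541
(-10799 + d(145))/(-1648 + G) - x(-108) = (-10799 + 145)/(-1648 - 3514/17107) - (17 - 108) = -10654/(-28195850/17107) - 1*(-91) = -10654*(-17107/28195850) + 91 = 91128989/14097925 + 91 = 1374040164/14097925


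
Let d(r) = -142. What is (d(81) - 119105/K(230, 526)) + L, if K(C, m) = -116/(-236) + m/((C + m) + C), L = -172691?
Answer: -8617250197/29814 ≈ -2.8903e+5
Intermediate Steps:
K(C, m) = 29/59 + m/(m + 2*C) (K(C, m) = -116*(-1/236) + m/(m + 2*C) = 29/59 + m/(m + 2*C))
(d(81) - 119105/K(230, 526)) + L = (-142 - 119105*59*(526 + 2*230)/(2*(29*230 + 44*526))) - 172691 = (-142 - 119105*59*(526 + 460)/(2*(6670 + 23144))) - 172691 = (-142 - 119105/((2/59)*29814/986)) - 172691 = (-142 - 119105/((2/59)*(1/986)*29814)) - 172691 = (-142 - 119105/29814/29087) - 172691 = (-142 - 119105*29087/29814) - 172691 = (-142 - 3464407135/29814) - 172691 = -3468640723/29814 - 172691 = -8617250197/29814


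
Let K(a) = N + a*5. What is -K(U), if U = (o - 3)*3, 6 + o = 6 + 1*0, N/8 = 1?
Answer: 37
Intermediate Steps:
N = 8 (N = 8*1 = 8)
o = 0 (o = -6 + (6 + 1*0) = -6 + (6 + 0) = -6 + 6 = 0)
U = -9 (U = (0 - 3)*3 = -3*3 = -9)
K(a) = 8 + 5*a (K(a) = 8 + a*5 = 8 + 5*a)
-K(U) = -(8 + 5*(-9)) = -(8 - 45) = -1*(-37) = 37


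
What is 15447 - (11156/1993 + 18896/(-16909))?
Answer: 520407315663/33699637 ≈ 15443.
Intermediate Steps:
15447 - (11156/1993 + 18896/(-16909)) = 15447 - (11156*(1/1993) + 18896*(-1/16909)) = 15447 - (11156/1993 - 18896/16909) = 15447 - 1*150977076/33699637 = 15447 - 150977076/33699637 = 520407315663/33699637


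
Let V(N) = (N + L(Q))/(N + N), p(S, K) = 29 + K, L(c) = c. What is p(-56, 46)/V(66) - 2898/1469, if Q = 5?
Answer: 14337342/104299 ≈ 137.46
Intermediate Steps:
V(N) = (5 + N)/(2*N) (V(N) = (N + 5)/(N + N) = (5 + N)/((2*N)) = (5 + N)*(1/(2*N)) = (5 + N)/(2*N))
p(-56, 46)/V(66) - 2898/1469 = (29 + 46)/(((½)*(5 + 66)/66)) - 2898/1469 = 75/(((½)*(1/66)*71)) - 2898*1/1469 = 75/(71/132) - 2898/1469 = 75*(132/71) - 2898/1469 = 9900/71 - 2898/1469 = 14337342/104299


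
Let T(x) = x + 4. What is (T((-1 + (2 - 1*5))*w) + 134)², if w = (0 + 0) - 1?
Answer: 20164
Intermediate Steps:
w = -1 (w = 0 - 1 = -1)
T(x) = 4 + x
(T((-1 + (2 - 1*5))*w) + 134)² = ((4 + (-1 + (2 - 1*5))*(-1)) + 134)² = ((4 + (-1 + (2 - 5))*(-1)) + 134)² = ((4 + (-1 - 3)*(-1)) + 134)² = ((4 - 4*(-1)) + 134)² = ((4 + 4) + 134)² = (8 + 134)² = 142² = 20164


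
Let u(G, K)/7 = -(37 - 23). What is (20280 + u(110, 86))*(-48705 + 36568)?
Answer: -244948934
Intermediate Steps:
u(G, K) = -98 (u(G, K) = 7*(-(37 - 23)) = 7*(-1*14) = 7*(-14) = -98)
(20280 + u(110, 86))*(-48705 + 36568) = (20280 - 98)*(-48705 + 36568) = 20182*(-12137) = -244948934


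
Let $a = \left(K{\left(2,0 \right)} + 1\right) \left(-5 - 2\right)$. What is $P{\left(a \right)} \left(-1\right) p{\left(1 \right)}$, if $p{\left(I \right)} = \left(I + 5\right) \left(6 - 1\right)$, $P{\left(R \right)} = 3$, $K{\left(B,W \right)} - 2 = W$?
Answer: $-90$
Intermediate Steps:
$K{\left(B,W \right)} = 2 + W$
$a = -21$ ($a = \left(\left(2 + 0\right) + 1\right) \left(-5 - 2\right) = \left(2 + 1\right) \left(-7\right) = 3 \left(-7\right) = -21$)
$p{\left(I \right)} = 25 + 5 I$ ($p{\left(I \right)} = \left(5 + I\right) 5 = 25 + 5 I$)
$P{\left(a \right)} \left(-1\right) p{\left(1 \right)} = 3 \left(-1\right) \left(25 + 5 \cdot 1\right) = - 3 \left(25 + 5\right) = \left(-3\right) 30 = -90$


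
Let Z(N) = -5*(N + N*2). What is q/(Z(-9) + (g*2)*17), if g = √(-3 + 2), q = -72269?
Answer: -9756315/19381 + 2457146*I/19381 ≈ -503.4 + 126.78*I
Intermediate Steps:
Z(N) = -15*N (Z(N) = -5*(N + 2*N) = -15*N)
g = I (g = √(-1) = I ≈ 1.0*I)
q/(Z(-9) + (g*2)*17) = -72269/(-15*(-9) + (I*2)*17) = -72269/(135 + (2*I)*17) = -72269*(135 - 34*I)/19381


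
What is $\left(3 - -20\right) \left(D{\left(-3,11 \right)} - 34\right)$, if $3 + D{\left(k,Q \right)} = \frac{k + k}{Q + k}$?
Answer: $- \frac{3473}{4} \approx -868.25$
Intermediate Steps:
$D{\left(k,Q \right)} = -3 + \frac{2 k}{Q + k}$ ($D{\left(k,Q \right)} = -3 + \frac{k + k}{Q + k} = -3 + \frac{2 k}{Q + k}$)
$\left(3 - -20\right) \left(D{\left(-3,11 \right)} - 34\right) = \left(3 - -20\right) \left(\frac{\left(-1\right) \left(-3\right) - 33}{11 - 3} - 34\right) = \left(3 + 20\right) \left(\frac{3 - 33}{8} - 34\right) = 23 \left(\frac{1}{8} \left(-30\right) - 34\right) = 23 \left(- \frac{15}{4} - 34\right) = 23 \left(- \frac{151}{4}\right) = - \frac{3473}{4}$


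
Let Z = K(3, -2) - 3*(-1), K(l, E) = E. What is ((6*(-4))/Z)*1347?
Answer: -32328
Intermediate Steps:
Z = 1 (Z = -2 - 3*(-1) = -2 + 3 = 1)
((6*(-4))/Z)*1347 = ((6*(-4))/1)*1347 = -24*1*1347 = -24*1347 = -32328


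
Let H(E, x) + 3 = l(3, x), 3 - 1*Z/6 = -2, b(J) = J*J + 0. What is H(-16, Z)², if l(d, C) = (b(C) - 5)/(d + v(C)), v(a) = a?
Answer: 633616/1089 ≈ 581.83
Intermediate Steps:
b(J) = J² (b(J) = J² + 0 = J²)
Z = 30 (Z = 18 - 6*(-2) = 18 + 12 = 30)
l(d, C) = (-5 + C²)/(C + d) (l(d, C) = (C² - 5)/(d + C) = (-5 + C²)/(C + d))
H(E, x) = -3 + (-5 + x²)/(3 + x) (H(E, x) = -3 + (-5 + x²)/(x + 3) = -3 + (-5 + x²)/(3 + x))
H(-16, Z)² = ((-14 + 30² - 3*30)/(3 + 30))² = ((-14 + 900 - 90)/33)² = ((1/33)*796)² = (796/33)² = 633616/1089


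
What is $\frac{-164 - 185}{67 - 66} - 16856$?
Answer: $-17205$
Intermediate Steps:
$\frac{-164 - 185}{67 - 66} - 16856 = - \frac{349}{67 - 66} - 16856 = - \frac{349}{1} - 16856 = \left(-349\right) 1 - 16856 = -349 - 16856 = -17205$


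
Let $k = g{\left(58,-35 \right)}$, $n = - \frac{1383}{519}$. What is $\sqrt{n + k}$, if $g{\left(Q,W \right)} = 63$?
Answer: $\frac{\sqrt{1805774}}{173} \approx 7.7676$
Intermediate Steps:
$n = - \frac{461}{173}$ ($n = \left(-1383\right) \frac{1}{519} = - \frac{461}{173} \approx -2.6647$)
$k = 63$
$\sqrt{n + k} = \sqrt{- \frac{461}{173} + 63} = \sqrt{\frac{10438}{173}} = \frac{\sqrt{1805774}}{173}$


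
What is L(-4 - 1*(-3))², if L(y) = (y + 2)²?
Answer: 1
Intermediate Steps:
L(y) = (2 + y)²
L(-4 - 1*(-3))² = ((2 + (-4 - 1*(-3)))²)² = ((2 + (-4 + 3))²)² = ((2 - 1)²)² = (1²)² = 1² = 1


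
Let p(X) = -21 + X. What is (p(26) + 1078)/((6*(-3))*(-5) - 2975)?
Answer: -1083/2885 ≈ -0.37539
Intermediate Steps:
(p(26) + 1078)/((6*(-3))*(-5) - 2975) = ((-21 + 26) + 1078)/((6*(-3))*(-5) - 2975) = (5 + 1078)/(-18*(-5) - 2975) = 1083/(90 - 2975) = 1083/(-2885) = 1083*(-1/2885) = -1083/2885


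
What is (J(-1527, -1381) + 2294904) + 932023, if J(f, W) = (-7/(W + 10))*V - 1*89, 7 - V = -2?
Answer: 1474664987/457 ≈ 3.2268e+6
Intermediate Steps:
V = 9 (V = 7 - 1*(-2) = 7 + 2 = 9)
J(f, W) = -89 - 63/(10 + W) (J(f, W) = (-7/(W + 10))*9 - 1*89 = (-7/(10 + W))*9 - 89 = -7/(10 + W)*9 - 89 = -63/(10 + W) - 89 = -89 - 63/(10 + W))
(J(-1527, -1381) + 2294904) + 932023 = ((-953 - 89*(-1381))/(10 - 1381) + 2294904) + 932023 = ((-953 + 122909)/(-1371) + 2294904) + 932023 = (-1/1371*121956 + 2294904) + 932023 = (-40652/457 + 2294904) + 932023 = 1048730476/457 + 932023 = 1474664987/457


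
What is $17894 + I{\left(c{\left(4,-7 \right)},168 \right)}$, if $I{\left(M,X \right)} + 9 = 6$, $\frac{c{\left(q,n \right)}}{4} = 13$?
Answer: $17891$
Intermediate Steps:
$c{\left(q,n \right)} = 52$ ($c{\left(q,n \right)} = 4 \cdot 13 = 52$)
$I{\left(M,X \right)} = -3$ ($I{\left(M,X \right)} = -9 + 6 = -3$)
$17894 + I{\left(c{\left(4,-7 \right)},168 \right)} = 17894 - 3 = 17891$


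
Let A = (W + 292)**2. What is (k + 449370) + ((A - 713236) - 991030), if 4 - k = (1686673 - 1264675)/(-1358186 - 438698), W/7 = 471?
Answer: 10445312957817/898442 ≈ 1.1626e+7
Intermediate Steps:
W = 3297 (W = 7*471 = 3297)
A = 12880921 (A = (3297 + 292)**2 = 3589**2 = 12880921)
k = 3804767/898442 (k = 4 - (1686673 - 1264675)/(-1358186 - 438698) = 4 - 421998/(-1796884) = 4 - 421998*(-1)/1796884 = 4 - 1*(-210999/898442) = 4 + 210999/898442 = 3804767/898442 ≈ 4.2348)
(k + 449370) + ((A - 713236) - 991030) = (3804767/898442 + 449370) + ((12880921 - 713236) - 991030) = 403736686307/898442 + (12167685 - 991030) = 403736686307/898442 + 11176655 = 10445312957817/898442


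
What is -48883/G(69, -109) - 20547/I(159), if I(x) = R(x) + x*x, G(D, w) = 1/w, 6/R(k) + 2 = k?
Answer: 7049488163834/1323041 ≈ 5.3282e+6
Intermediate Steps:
R(k) = 6/(-2 + k)
I(x) = x**2 + 6/(-2 + x) (I(x) = 6/(-2 + x) + x*x = 6/(-2 + x) + x**2 = x**2 + 6/(-2 + x))
-48883/G(69, -109) - 20547/I(159) = -48883/(1/(-109)) - 20547*(-2 + 159)/(6 + 159**2*(-2 + 159)) = -48883/(-1/109) - 20547*157/(6 + 25281*157) = -48883*(-109) - 20547*157/(6 + 3969117) = 5328247 - 20547/((1/157)*3969123) = 5328247 - 20547/3969123/157 = 5328247 - 20547*157/3969123 = 5328247 - 1075293/1323041 = 7049488163834/1323041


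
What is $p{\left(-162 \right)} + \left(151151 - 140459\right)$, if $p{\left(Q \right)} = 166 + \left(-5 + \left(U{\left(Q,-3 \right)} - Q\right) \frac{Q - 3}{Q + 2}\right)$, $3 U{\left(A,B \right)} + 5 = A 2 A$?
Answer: $\frac{929955}{32} \approx 29061.0$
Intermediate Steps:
$U{\left(A,B \right)} = - \frac{5}{3} + \frac{2 A^{2}}{3}$ ($U{\left(A,B \right)} = - \frac{5}{3} + \frac{A 2 A}{3} = - \frac{5}{3} + \frac{2 A A}{3} = - \frac{5}{3} + \frac{2 A^{2}}{3}$)
$p{\left(Q \right)} = 161 + \frac{\left(-3 + Q\right) \left(- \frac{5}{3} - Q + \frac{2 Q^{2}}{3}\right)}{2 + Q}$ ($p{\left(Q \right)} = 166 + \left(-5 + \left(\left(- \frac{5}{3} + \frac{2 Q^{2}}{3}\right) - Q\right) \frac{Q - 3}{Q + 2}\right) = 166 + \left(-5 + \left(- \frac{5}{3} - Q + \frac{2 Q^{2}}{3}\right) \frac{-3 + Q}{2 + Q}\right) = 166 + \left(-5 + \frac{\left(-3 + Q\right) \left(- \frac{5}{3} - Q + \frac{2 Q^{2}}{3}\right)}{2 + Q}\right) = 161 + \frac{\left(-3 + Q\right) \left(- \frac{5}{3} - Q + \frac{2 Q^{2}}{3}\right)}{2 + Q}$)
$p{\left(-162 \right)} + \left(151151 - 140459\right) = \frac{981 - 9 \left(-162\right)^{2} + 2 \left(-162\right)^{3} + 487 \left(-162\right)}{3 \left(2 - 162\right)} + \left(151151 - 140459\right) = \frac{981 - 236196 + 2 \left(-4251528\right) - 78894}{3 \left(-160\right)} + 10692 = \frac{1}{3} \left(- \frac{1}{160}\right) \left(981 - 236196 - 8503056 - 78894\right) + 10692 = \frac{1}{3} \left(- \frac{1}{160}\right) \left(-8817165\right) + 10692 = \frac{587811}{32} + 10692 = \frac{929955}{32}$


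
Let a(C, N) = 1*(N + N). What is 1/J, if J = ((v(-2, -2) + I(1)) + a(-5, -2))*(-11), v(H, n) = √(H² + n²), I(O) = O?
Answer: 3/11 + 2*√2/11 ≈ 0.52986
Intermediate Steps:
a(C, N) = 2*N (a(C, N) = 1*(2*N) = 2*N)
J = 33 - 22*√2 (J = ((√((-2)² + (-2)²) + 1) + 2*(-2))*(-11) = ((√(4 + 4) + 1) - 4)*(-11) = ((√8 + 1) - 4)*(-11) = ((2*√2 + 1) - 4)*(-11) = ((1 + 2*√2) - 4)*(-11) = (-3 + 2*√2)*(-11) = 33 - 22*√2 ≈ 1.8873)
1/J = 1/(33 - 22*√2)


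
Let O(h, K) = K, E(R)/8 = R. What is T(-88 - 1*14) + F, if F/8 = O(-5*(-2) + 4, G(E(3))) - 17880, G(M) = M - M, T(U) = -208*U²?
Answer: -2307072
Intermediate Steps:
E(R) = 8*R
G(M) = 0
F = -143040 (F = 8*(0 - 17880) = 8*(-17880) = -143040)
T(-88 - 1*14) + F = -208*(-88 - 1*14)² - 143040 = -208*(-88 - 14)² - 143040 = -208*(-102)² - 143040 = -208*10404 - 143040 = -2164032 - 143040 = -2307072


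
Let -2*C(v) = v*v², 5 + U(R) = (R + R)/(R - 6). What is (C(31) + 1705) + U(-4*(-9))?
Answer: -131931/10 ≈ -13193.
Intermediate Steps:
U(R) = -5 + 2*R/(-6 + R) (U(R) = -5 + (R + R)/(R - 6) = -5 + (2*R)/(-6 + R) = -5 + 2*R/(-6 + R))
C(v) = -v³/2 (C(v) = -v*v²/2 = -v³/2)
(C(31) + 1705) + U(-4*(-9)) = (-½*31³ + 1705) + 3*(10 - (-4)*(-9))/(-6 - 4*(-9)) = (-½*29791 + 1705) + 3*(10 - 1*36)/(-6 + 36) = (-29791/2 + 1705) + 3*(10 - 36)/30 = -26381/2 + 3*(1/30)*(-26) = -26381/2 - 13/5 = -131931/10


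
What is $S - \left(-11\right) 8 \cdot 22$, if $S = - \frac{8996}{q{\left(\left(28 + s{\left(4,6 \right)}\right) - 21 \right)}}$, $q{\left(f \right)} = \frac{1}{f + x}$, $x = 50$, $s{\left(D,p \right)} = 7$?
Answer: $-573808$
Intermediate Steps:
$q{\left(f \right)} = \frac{1}{50 + f}$ ($q{\left(f \right)} = \frac{1}{f + 50} = \frac{1}{50 + f}$)
$S = -575744$ ($S = - \frac{8996}{\frac{1}{50 + \left(\left(28 + 7\right) - 21\right)}} = - \frac{8996}{\frac{1}{50 + \left(35 - 21\right)}} = - \frac{8996}{\frac{1}{50 + 14}} = - \frac{8996}{\frac{1}{64}} = - 8996 \frac{1}{\frac{1}{64}} = \left(-8996\right) 64 = -575744$)
$S - \left(-11\right) 8 \cdot 22 = -575744 - \left(-11\right) 8 \cdot 22 = -575744 - \left(-88\right) 22 = -575744 - -1936 = -575744 + 1936 = -573808$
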